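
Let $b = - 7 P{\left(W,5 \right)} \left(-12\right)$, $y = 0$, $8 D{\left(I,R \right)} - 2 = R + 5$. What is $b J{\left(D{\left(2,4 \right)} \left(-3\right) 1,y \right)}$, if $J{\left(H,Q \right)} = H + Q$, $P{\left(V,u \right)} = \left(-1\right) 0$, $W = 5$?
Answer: $0$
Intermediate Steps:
$D{\left(I,R \right)} = \frac{7}{8} + \frac{R}{8}$ ($D{\left(I,R \right)} = \frac{1}{4} + \frac{R + 5}{8} = \frac{1}{4} + \frac{5 + R}{8} = \frac{1}{4} + \left(\frac{5}{8} + \frac{R}{8}\right) = \frac{7}{8} + \frac{R}{8}$)
$P{\left(V,u \right)} = 0$
$b = 0$ ($b = \left(-7\right) 0 \left(-12\right) = 0 \left(-12\right) = 0$)
$b J{\left(D{\left(2,4 \right)} \left(-3\right) 1,y \right)} = 0 \left(\left(\frac{7}{8} + \frac{1}{8} \cdot 4\right) \left(-3\right) 1 + 0\right) = 0 \left(\left(\frac{7}{8} + \frac{1}{2}\right) \left(-3\right) 1 + 0\right) = 0 \left(\frac{11}{8} \left(-3\right) 1 + 0\right) = 0 \left(\left(- \frac{33}{8}\right) 1 + 0\right) = 0 \left(- \frac{33}{8} + 0\right) = 0 \left(- \frac{33}{8}\right) = 0$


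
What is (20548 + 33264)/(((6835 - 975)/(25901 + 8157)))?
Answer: 458182274/1465 ≈ 3.1275e+5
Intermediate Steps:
(20548 + 33264)/(((6835 - 975)/(25901 + 8157))) = 53812/((5860/34058)) = 53812/((5860*(1/34058))) = 53812/(2930/17029) = 53812*(17029/2930) = 458182274/1465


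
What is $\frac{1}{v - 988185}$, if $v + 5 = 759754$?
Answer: $- \frac{1}{228436} \approx -4.3776 \cdot 10^{-6}$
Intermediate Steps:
$v = 759749$ ($v = -5 + 759754 = 759749$)
$\frac{1}{v - 988185} = \frac{1}{759749 - 988185} = \frac{1}{-228436} = - \frac{1}{228436}$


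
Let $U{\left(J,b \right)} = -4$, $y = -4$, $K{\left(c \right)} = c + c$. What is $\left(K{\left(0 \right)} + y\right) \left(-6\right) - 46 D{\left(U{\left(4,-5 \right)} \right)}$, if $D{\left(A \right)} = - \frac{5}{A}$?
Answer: $- \frac{67}{2} \approx -33.5$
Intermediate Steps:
$K{\left(c \right)} = 2 c$
$\left(K{\left(0 \right)} + y\right) \left(-6\right) - 46 D{\left(U{\left(4,-5 \right)} \right)} = \left(2 \cdot 0 - 4\right) \left(-6\right) - 46 \left(- \frac{5}{-4}\right) = \left(0 - 4\right) \left(-6\right) - 46 \left(\left(-5\right) \left(- \frac{1}{4}\right)\right) = \left(-4\right) \left(-6\right) - \frac{115}{2} = 24 - \frac{115}{2} = - \frac{67}{2}$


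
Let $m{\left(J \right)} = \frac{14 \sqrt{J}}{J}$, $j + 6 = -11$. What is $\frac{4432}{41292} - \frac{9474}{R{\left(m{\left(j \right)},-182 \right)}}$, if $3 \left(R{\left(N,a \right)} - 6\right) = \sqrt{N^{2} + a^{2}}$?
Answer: $\frac{22599524317}{1438520373} - \frac{198954 \sqrt{12206}}{139351} \approx -142.03$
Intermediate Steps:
$j = -17$ ($j = -6 - 11 = -17$)
$m{\left(J \right)} = \frac{14}{\sqrt{J}}$
$R{\left(N,a \right)} = 6 + \frac{\sqrt{N^{2} + a^{2}}}{3}$
$\frac{4432}{41292} - \frac{9474}{R{\left(m{\left(j \right)},-182 \right)}} = \frac{4432}{41292} - \frac{9474}{6 + \frac{\sqrt{\left(\frac{14}{i \sqrt{17}}\right)^{2} + \left(-182\right)^{2}}}{3}} = 4432 \cdot \frac{1}{41292} - \frac{9474}{6 + \frac{\sqrt{\left(14 \left(- \frac{i \sqrt{17}}{17}\right)\right)^{2} + 33124}}{3}} = \frac{1108}{10323} - \frac{9474}{6 + \frac{\sqrt{\left(- \frac{14 i \sqrt{17}}{17}\right)^{2} + 33124}}{3}} = \frac{1108}{10323} - \frac{9474}{6 + \frac{\sqrt{- \frac{196}{17} + 33124}}{3}} = \frac{1108}{10323} - \frac{9474}{6 + \frac{\sqrt{\frac{562912}{17}}}{3}} = \frac{1108}{10323} - \frac{9474}{6 + \frac{\frac{28}{17} \sqrt{12206}}{3}} = \frac{1108}{10323} - \frac{9474}{6 + \frac{28 \sqrt{12206}}{51}}$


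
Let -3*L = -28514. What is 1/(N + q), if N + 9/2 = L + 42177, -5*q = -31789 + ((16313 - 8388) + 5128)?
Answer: 30/1662731 ≈ 1.8043e-5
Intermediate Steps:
L = 28514/3 (L = -1/3*(-28514) = 28514/3 ≈ 9504.7)
q = 18736/5 (q = -(-31789 + ((16313 - 8388) + 5128))/5 = -(-31789 + (7925 + 5128))/5 = -(-31789 + 13053)/5 = -1/5*(-18736) = 18736/5 ≈ 3747.2)
N = 310063/6 (N = -9/2 + (28514/3 + 42177) = -9/2 + 155045/3 = 310063/6 ≈ 51677.)
1/(N + q) = 1/(310063/6 + 18736/5) = 1/(1662731/30) = 30/1662731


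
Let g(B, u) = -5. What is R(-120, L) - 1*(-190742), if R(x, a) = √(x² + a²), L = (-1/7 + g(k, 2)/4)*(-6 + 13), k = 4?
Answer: 190742 + 3*√25769/4 ≈ 1.9086e+5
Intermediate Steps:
L = -39/4 (L = (-1/7 - 5/4)*(-6 + 13) = (-1*⅐ - 5*¼)*7 = (-⅐ - 5/4)*7 = -39/28*7 = -39/4 ≈ -9.7500)
R(x, a) = √(a² + x²)
R(-120, L) - 1*(-190742) = √((-39/4)² + (-120)²) - 1*(-190742) = √(1521/16 + 14400) + 190742 = √(231921/16) + 190742 = 3*√25769/4 + 190742 = 190742 + 3*√25769/4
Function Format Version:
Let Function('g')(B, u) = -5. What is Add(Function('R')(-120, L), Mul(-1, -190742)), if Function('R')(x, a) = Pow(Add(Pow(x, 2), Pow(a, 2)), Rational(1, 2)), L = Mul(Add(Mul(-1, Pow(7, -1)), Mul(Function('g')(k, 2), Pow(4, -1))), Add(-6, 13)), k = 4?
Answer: Add(190742, Mul(Rational(3, 4), Pow(25769, Rational(1, 2)))) ≈ 1.9086e+5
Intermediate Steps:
L = Rational(-39, 4) (L = Mul(Add(Mul(-1, Pow(7, -1)), Mul(-5, Pow(4, -1))), Add(-6, 13)) = Mul(Add(Mul(-1, Rational(1, 7)), Mul(-5, Rational(1, 4))), 7) = Mul(Add(Rational(-1, 7), Rational(-5, 4)), 7) = Mul(Rational(-39, 28), 7) = Rational(-39, 4) ≈ -9.7500)
Function('R')(x, a) = Pow(Add(Pow(a, 2), Pow(x, 2)), Rational(1, 2))
Add(Function('R')(-120, L), Mul(-1, -190742)) = Add(Pow(Add(Pow(Rational(-39, 4), 2), Pow(-120, 2)), Rational(1, 2)), Mul(-1, -190742)) = Add(Pow(Add(Rational(1521, 16), 14400), Rational(1, 2)), 190742) = Add(Pow(Rational(231921, 16), Rational(1, 2)), 190742) = Add(Mul(Rational(3, 4), Pow(25769, Rational(1, 2))), 190742) = Add(190742, Mul(Rational(3, 4), Pow(25769, Rational(1, 2))))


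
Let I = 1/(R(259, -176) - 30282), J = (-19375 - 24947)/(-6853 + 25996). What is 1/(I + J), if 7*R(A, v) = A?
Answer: -192993345/446846011 ≈ -0.43190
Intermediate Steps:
J = -14774/6381 (J = -44322/19143 = -44322*1/19143 = -14774/6381 ≈ -2.3153)
R(A, v) = A/7
I = -1/30245 (I = 1/((1/7)*259 - 30282) = 1/(37 - 30282) = 1/(-30245) = -1/30245 ≈ -3.3063e-5)
1/(I + J) = 1/(-1/30245 - 14774/6381) = 1/(-446846011/192993345) = -192993345/446846011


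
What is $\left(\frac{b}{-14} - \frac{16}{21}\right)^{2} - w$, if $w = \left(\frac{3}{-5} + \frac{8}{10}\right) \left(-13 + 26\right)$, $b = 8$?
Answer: $- \frac{37}{45} \approx -0.82222$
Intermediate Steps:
$w = \frac{13}{5}$ ($w = \left(3 \left(- \frac{1}{5}\right) + 8 \cdot \frac{1}{10}\right) 13 = \left(- \frac{3}{5} + \frac{4}{5}\right) 13 = \frac{1}{5} \cdot 13 = \frac{13}{5} \approx 2.6$)
$\left(\frac{b}{-14} - \frac{16}{21}\right)^{2} - w = \left(\frac{8}{-14} - \frac{16}{21}\right)^{2} - \frac{13}{5} = \left(8 \left(- \frac{1}{14}\right) - \frac{16}{21}\right)^{2} - \frac{13}{5} = \left(- \frac{4}{7} - \frac{16}{21}\right)^{2} - \frac{13}{5} = \left(- \frac{4}{3}\right)^{2} - \frac{13}{5} = \frac{16}{9} - \frac{13}{5} = - \frac{37}{45}$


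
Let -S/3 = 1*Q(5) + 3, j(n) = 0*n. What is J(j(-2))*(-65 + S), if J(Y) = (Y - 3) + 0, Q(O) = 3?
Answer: 249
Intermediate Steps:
j(n) = 0
S = -18 (S = -3*(1*3 + 3) = -3*(3 + 3) = -3*6 = -18)
J(Y) = -3 + Y (J(Y) = (-3 + Y) + 0 = -3 + Y)
J(j(-2))*(-65 + S) = (-3 + 0)*(-65 - 18) = -3*(-83) = 249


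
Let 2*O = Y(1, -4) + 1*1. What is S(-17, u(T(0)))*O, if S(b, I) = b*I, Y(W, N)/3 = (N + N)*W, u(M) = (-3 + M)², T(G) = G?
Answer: 3519/2 ≈ 1759.5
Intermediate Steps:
Y(W, N) = 6*N*W (Y(W, N) = 3*((N + N)*W) = 3*((2*N)*W) = 3*(2*N*W) = 6*N*W)
S(b, I) = I*b
O = -23/2 (O = (6*(-4)*1 + 1*1)/2 = (-24 + 1)/2 = (½)*(-23) = -23/2 ≈ -11.500)
S(-17, u(T(0)))*O = ((-3 + 0)²*(-17))*(-23/2) = ((-3)²*(-17))*(-23/2) = (9*(-17))*(-23/2) = -153*(-23/2) = 3519/2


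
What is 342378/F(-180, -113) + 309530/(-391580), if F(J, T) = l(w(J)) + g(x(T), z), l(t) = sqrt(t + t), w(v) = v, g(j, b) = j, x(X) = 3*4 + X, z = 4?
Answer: -1354417504757/413547638 - 2054268*I*sqrt(10)/10561 ≈ -3275.1 - 615.11*I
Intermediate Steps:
x(X) = 12 + X
l(t) = sqrt(2)*sqrt(t) (l(t) = sqrt(2*t) = sqrt(2)*sqrt(t))
F(J, T) = 12 + T + sqrt(2)*sqrt(J) (F(J, T) = sqrt(2)*sqrt(J) + (12 + T) = 12 + T + sqrt(2)*sqrt(J))
342378/F(-180, -113) + 309530/(-391580) = 342378/(12 - 113 + sqrt(2)*sqrt(-180)) + 309530/(-391580) = 342378/(12 - 113 + sqrt(2)*(6*I*sqrt(5))) + 309530*(-1/391580) = 342378/(12 - 113 + 6*I*sqrt(10)) - 30953/39158 = 342378/(-101 + 6*I*sqrt(10)) - 30953/39158 = -30953/39158 + 342378/(-101 + 6*I*sqrt(10))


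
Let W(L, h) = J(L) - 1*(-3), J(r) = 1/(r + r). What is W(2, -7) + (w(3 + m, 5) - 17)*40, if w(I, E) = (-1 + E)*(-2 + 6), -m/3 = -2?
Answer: -147/4 ≈ -36.750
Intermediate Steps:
m = 6 (m = -3*(-2) = 6)
J(r) = 1/(2*r)
w(I, E) = -4 + 4*E (w(I, E) = (-1 + E)*4 = -4 + 4*E)
W(L, h) = 3 + 1/(2*L) (W(L, h) = 1/(2*L) - 1*(-3) = 1/(2*L) + 3 = 3 + 1/(2*L))
W(2, -7) + (w(3 + m, 5) - 17)*40 = (3 + (½)/2) + ((-4 + 4*5) - 17)*40 = (3 + (½)*(½)) + ((-4 + 20) - 17)*40 = (3 + ¼) + (16 - 17)*40 = 13/4 - 1*40 = 13/4 - 40 = -147/4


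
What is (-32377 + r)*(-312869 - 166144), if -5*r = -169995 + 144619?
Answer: 65389585617/5 ≈ 1.3078e+10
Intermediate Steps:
r = 25376/5 (r = -(-169995 + 144619)/5 = -⅕*(-25376) = 25376/5 ≈ 5075.2)
(-32377 + r)*(-312869 - 166144) = (-32377 + 25376/5)*(-312869 - 166144) = -136509/5*(-479013) = 65389585617/5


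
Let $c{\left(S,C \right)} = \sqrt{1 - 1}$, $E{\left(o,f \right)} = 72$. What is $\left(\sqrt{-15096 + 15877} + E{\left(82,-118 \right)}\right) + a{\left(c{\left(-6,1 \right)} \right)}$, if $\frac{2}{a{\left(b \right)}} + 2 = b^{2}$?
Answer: $71 + \sqrt{781} \approx 98.946$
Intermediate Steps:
$c{\left(S,C \right)} = 0$ ($c{\left(S,C \right)} = \sqrt{0} = 0$)
$a{\left(b \right)} = \frac{2}{-2 + b^{2}}$
$\left(\sqrt{-15096 + 15877} + E{\left(82,-118 \right)}\right) + a{\left(c{\left(-6,1 \right)} \right)} = \left(\sqrt{-15096 + 15877} + 72\right) + \frac{2}{-2 + 0^{2}} = \left(\sqrt{781} + 72\right) + \frac{2}{-2 + 0} = \left(72 + \sqrt{781}\right) + \frac{2}{-2} = \left(72 + \sqrt{781}\right) + 2 \left(- \frac{1}{2}\right) = \left(72 + \sqrt{781}\right) - 1 = 71 + \sqrt{781}$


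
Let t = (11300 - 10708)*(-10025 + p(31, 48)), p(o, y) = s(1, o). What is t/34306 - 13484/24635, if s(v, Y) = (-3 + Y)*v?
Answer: -73129015172/422564155 ≈ -173.06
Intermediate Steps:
s(v, Y) = v*(-3 + Y)
p(o, y) = -3 + o (p(o, y) = 1*(-3 + o) = -3 + o)
t = -5918224 (t = (11300 - 10708)*(-10025 + (-3 + 31)) = 592*(-10025 + 28) = 592*(-9997) = -5918224)
t/34306 - 13484/24635 = -5918224/34306 - 13484/24635 = -5918224*1/34306 - 13484*1/24635 = -2959112/17153 - 13484/24635 = -73129015172/422564155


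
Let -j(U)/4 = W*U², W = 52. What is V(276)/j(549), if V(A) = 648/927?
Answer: -1/89683542 ≈ -1.1150e-8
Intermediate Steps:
V(A) = 72/103 (V(A) = 648*(1/927) = 72/103)
j(U) = -208*U²
V(276)/j(549) = 72/(103*((-208*549²))) = 72/(103*((-208*301401))) = (72/103)/(-62691408) = (72/103)*(-1/62691408) = -1/89683542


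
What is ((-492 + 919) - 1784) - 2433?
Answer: -3790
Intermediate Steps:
((-492 + 919) - 1784) - 2433 = (427 - 1784) - 2433 = -1357 - 2433 = -3790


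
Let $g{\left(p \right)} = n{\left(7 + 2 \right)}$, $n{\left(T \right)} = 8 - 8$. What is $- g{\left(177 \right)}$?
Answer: $0$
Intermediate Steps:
$n{\left(T \right)} = 0$
$g{\left(p \right)} = 0$
$- g{\left(177 \right)} = \left(-1\right) 0 = 0$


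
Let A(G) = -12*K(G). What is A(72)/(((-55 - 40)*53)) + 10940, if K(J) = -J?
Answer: 55082036/5035 ≈ 10940.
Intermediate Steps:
A(G) = 12*G (A(G) = -(-12)*G = 12*G)
A(72)/(((-55 - 40)*53)) + 10940 = (12*72)/(((-55 - 40)*53)) + 10940 = 864/((-95*53)) + 10940 = 864/(-5035) + 10940 = 864*(-1/5035) + 10940 = -864/5035 + 10940 = 55082036/5035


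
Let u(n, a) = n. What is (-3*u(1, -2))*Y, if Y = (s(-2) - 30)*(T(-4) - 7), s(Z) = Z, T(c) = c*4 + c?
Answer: -2592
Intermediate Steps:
T(c) = 5*c (T(c) = 4*c + c = 5*c)
Y = 864 (Y = (-2 - 30)*(5*(-4) - 7) = -32*(-20 - 7) = -32*(-27) = 864)
(-3*u(1, -2))*Y = -3*1*864 = -3*864 = -2592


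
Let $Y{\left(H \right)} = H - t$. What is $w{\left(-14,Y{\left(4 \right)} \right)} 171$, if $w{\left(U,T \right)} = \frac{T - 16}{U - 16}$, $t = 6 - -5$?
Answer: $\frac{1311}{10} \approx 131.1$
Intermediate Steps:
$t = 11$ ($t = 6 + 5 = 11$)
$Y{\left(H \right)} = -11 + H$ ($Y{\left(H \right)} = H - 11 = -11 + H$)
$w{\left(U,T \right)} = \frac{-16 + T}{-16 + U}$
$w{\left(-14,Y{\left(4 \right)} \right)} 171 = \frac{-16 + \left(-11 + 4\right)}{-16 - 14} \cdot 171 = \frac{-16 - 7}{-30} \cdot 171 = \left(- \frac{1}{30}\right) \left(-23\right) 171 = \frac{23}{30} \cdot 171 = \frac{1311}{10}$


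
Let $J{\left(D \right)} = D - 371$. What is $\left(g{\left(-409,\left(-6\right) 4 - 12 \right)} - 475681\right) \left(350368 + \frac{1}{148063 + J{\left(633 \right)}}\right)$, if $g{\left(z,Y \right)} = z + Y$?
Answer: $- \frac{24743474804109726}{148325} \approx -1.6682 \cdot 10^{11}$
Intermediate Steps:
$J{\left(D \right)} = -371 + D$
$g{\left(z,Y \right)} = Y + z$
$\left(g{\left(-409,\left(-6\right) 4 - 12 \right)} - 475681\right) \left(350368 + \frac{1}{148063 + J{\left(633 \right)}}\right) = \left(\left(\left(\left(-6\right) 4 - 12\right) - 409\right) - 475681\right) \left(350368 + \frac{1}{148063 + \left(-371 + 633\right)}\right) = \left(\left(\left(-24 - 12\right) - 409\right) - 475681\right) \left(350368 + \frac{1}{148063 + 262}\right) = \left(\left(-36 - 409\right) - 475681\right) \left(350368 + \frac{1}{148325}\right) = \left(-445 - 475681\right) \left(350368 + \frac{1}{148325}\right) = \left(-476126\right) \frac{51968333601}{148325} = - \frac{24743474804109726}{148325}$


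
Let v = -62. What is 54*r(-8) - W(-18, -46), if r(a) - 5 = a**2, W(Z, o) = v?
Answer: 3788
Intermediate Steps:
W(Z, o) = -62
r(a) = 5 + a**2
54*r(-8) - W(-18, -46) = 54*(5 + (-8)**2) - 1*(-62) = 54*(5 + 64) + 62 = 54*69 + 62 = 3726 + 62 = 3788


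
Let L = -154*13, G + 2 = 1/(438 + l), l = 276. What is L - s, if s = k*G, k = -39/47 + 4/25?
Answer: -1680700949/838950 ≈ -2003.3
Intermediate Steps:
G = -1427/714 (G = -2 + 1/(438 + 276) = -2 + 1/714 = -1427/714 ≈ -1.9986)
k = -787/1175 (k = -39*1/47 + 4*(1/25) = -39/47 + 4/25 = -787/1175 ≈ -0.66979)
L = -2002
s = 1123049/838950 (s = -787/1175*(-1427/714) = 1123049/838950 ≈ 1.3386)
L - s = -2002 - 1*1123049/838950 = -2002 - 1123049/838950 = -1680700949/838950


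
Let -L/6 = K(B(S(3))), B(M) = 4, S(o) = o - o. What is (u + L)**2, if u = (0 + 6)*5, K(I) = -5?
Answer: 3600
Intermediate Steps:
S(o) = 0
u = 30 (u = 6*5 = 30)
L = 30 (L = -6*(-5) = 30)
(u + L)**2 = (30 + 30)**2 = 60**2 = 3600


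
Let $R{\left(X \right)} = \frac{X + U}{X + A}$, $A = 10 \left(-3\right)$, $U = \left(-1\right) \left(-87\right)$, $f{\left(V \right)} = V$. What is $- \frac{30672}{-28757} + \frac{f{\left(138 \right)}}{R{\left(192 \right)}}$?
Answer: $\frac{72383220}{891467} \approx 81.196$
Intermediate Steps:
$U = 87$
$A = -30$
$R{\left(X \right)} = \frac{87 + X}{-30 + X}$ ($R{\left(X \right)} = \frac{X + 87}{X - 30} = \frac{87 + X}{-30 + X}$)
$- \frac{30672}{-28757} + \frac{f{\left(138 \right)}}{R{\left(192 \right)}} = - \frac{30672}{-28757} + \frac{138}{\frac{1}{-30 + 192} \left(87 + 192\right)} = \left(-30672\right) \left(- \frac{1}{28757}\right) + \frac{138}{\frac{1}{162} \cdot 279} = \frac{30672}{28757} + \frac{138}{\frac{1}{162} \cdot 279} = \frac{30672}{28757} + \frac{138}{\frac{31}{18}} = \frac{30672}{28757} + 138 \cdot \frac{18}{31} = \frac{30672}{28757} + \frac{2484}{31} = \frac{72383220}{891467}$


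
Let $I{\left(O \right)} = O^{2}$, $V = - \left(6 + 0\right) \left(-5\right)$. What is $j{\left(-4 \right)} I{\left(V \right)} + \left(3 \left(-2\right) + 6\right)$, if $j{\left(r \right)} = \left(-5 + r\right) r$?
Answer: $32400$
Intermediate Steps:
$j{\left(r \right)} = r \left(-5 + r\right)$
$V = 30$ ($V = - 6 \left(-5\right) = \left(-1\right) \left(-30\right) = 30$)
$j{\left(-4 \right)} I{\left(V \right)} + \left(3 \left(-2\right) + 6\right) = - 4 \left(-5 - 4\right) 30^{2} + \left(3 \left(-2\right) + 6\right) = \left(-4\right) \left(-9\right) 900 + \left(-6 + 6\right) = 36 \cdot 900 + 0 = 32400 + 0 = 32400$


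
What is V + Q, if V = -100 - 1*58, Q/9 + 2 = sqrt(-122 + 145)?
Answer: -176 + 9*sqrt(23) ≈ -132.84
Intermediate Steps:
Q = -18 + 9*sqrt(23) (Q = -18 + 9*sqrt(-122 + 145) = -18 + 9*sqrt(23) ≈ 25.162)
V = -158 (V = -100 - 58 = -158)
V + Q = -158 + (-18 + 9*sqrt(23)) = -176 + 9*sqrt(23)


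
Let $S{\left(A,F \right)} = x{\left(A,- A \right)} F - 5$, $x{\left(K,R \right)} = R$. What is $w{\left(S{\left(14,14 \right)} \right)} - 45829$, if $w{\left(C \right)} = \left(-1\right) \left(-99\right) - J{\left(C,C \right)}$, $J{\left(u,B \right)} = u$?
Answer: $-45529$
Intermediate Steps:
$S{\left(A,F \right)} = -5 - A F$ ($S{\left(A,F \right)} = - A F - 5 = -5 - A F$)
$w{\left(C \right)} = 99 - C$ ($w{\left(C \right)} = \left(-1\right) \left(-99\right) - C = 99 - C$)
$w{\left(S{\left(14,14 \right)} \right)} - 45829 = \left(99 - \left(-5 - 14 \cdot 14\right)\right) - 45829 = \left(99 - \left(-5 - 196\right)\right) - 45829 = \left(99 - -201\right) - 45829 = \left(99 + 201\right) - 45829 = 300 - 45829 = -45529$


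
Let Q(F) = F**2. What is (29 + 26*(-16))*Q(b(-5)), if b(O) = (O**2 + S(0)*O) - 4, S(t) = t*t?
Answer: -170667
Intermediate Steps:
S(t) = t**2
b(O) = -4 + O**2 (b(O) = (O**2 + 0**2*O) - 4 = (O**2 + 0*O) - 4 = (O**2 + 0) - 4 = O**2 - 4 = -4 + O**2)
(29 + 26*(-16))*Q(b(-5)) = (29 + 26*(-16))*(-4 + (-5)**2)**2 = (29 - 416)*(-4 + 25)**2 = -387*21**2 = -387*441 = -170667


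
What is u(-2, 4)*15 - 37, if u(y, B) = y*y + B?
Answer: 83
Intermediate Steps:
u(y, B) = B + y**2 (u(y, B) = y**2 + B = B + y**2)
u(-2, 4)*15 - 37 = (4 + (-2)**2)*15 - 37 = (4 + 4)*15 - 37 = 8*15 - 37 = 120 - 37 = 83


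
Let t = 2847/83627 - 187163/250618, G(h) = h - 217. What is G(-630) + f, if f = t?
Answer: -17766729839397/20958431486 ≈ -847.71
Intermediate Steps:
G(h) = -217 + h
t = -14938370755/20958431486 (t = 2847*(1/83627) - 187163*1/250618 = 2847/83627 - 187163/250618 = -14938370755/20958431486 ≈ -0.71276)
f = -14938370755/20958431486 ≈ -0.71276
G(-630) + f = (-217 - 630) - 14938370755/20958431486 = -847 - 14938370755/20958431486 = -17766729839397/20958431486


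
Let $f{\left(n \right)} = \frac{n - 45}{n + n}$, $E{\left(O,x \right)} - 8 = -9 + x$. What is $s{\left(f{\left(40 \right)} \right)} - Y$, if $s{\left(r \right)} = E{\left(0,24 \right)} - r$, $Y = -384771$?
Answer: $\frac{6156705}{16} \approx 3.8479 \cdot 10^{5}$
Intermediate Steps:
$E{\left(O,x \right)} = -1 + x$ ($E{\left(O,x \right)} = 8 + \left(-9 + x\right) = -1 + x$)
$f{\left(n \right)} = \frac{-45 + n}{2 n}$
$s{\left(r \right)} = 23 - r$ ($s{\left(r \right)} = \left(-1 + 24\right) - r = 23 - r$)
$s{\left(f{\left(40 \right)} \right)} - Y = \left(23 - \frac{-45 + 40}{2 \cdot 40}\right) - -384771 = \left(23 - \frac{1}{2} \cdot \frac{1}{40} \left(-5\right)\right) + 384771 = \left(23 - - \frac{1}{16}\right) + 384771 = \left(23 + \frac{1}{16}\right) + 384771 = \frac{369}{16} + 384771 = \frac{6156705}{16}$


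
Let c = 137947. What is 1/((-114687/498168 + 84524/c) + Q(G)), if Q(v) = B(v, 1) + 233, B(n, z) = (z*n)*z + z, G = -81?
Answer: 7635642344/1171173992459 ≈ 0.0065196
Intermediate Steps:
B(n, z) = z + n*z² (B(n, z) = (n*z)*z + z = n*z² + z = z + n*z²)
Q(v) = 234 + v (Q(v) = 1*(1 + v*1) + 233 = 1*(1 + v) + 233 = (1 + v) + 233 = 234 + v)
1/((-114687/498168 + 84524/c) + Q(G)) = 1/((-114687/498168 + 84524/137947) + (234 - 81)) = 1/((-114687*1/498168 + 84524*(1/137947)) + 153) = 1/((-12743/55352 + 84524/137947) + 153) = 1/(2920713827/7635642344 + 153) = 1/(1171173992459/7635642344) = 7635642344/1171173992459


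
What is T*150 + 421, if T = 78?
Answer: 12121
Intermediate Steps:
T*150 + 421 = 78*150 + 421 = 11700 + 421 = 12121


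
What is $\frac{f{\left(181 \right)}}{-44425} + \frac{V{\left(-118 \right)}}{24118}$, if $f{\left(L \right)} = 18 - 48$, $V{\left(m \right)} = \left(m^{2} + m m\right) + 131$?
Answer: $\frac{248738123}{214288430} \approx 1.1608$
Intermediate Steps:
$V{\left(m \right)} = 131 + 2 m^{2}$ ($V{\left(m \right)} = \left(m^{2} + m^{2}\right) + 131 = 2 m^{2} + 131 = 131 + 2 m^{2}$)
$f{\left(L \right)} = -30$ ($f{\left(L \right)} = 18 - 48 = -30$)
$\frac{f{\left(181 \right)}}{-44425} + \frac{V{\left(-118 \right)}}{24118} = - \frac{30}{-44425} + \frac{131 + 2 \left(-118\right)^{2}}{24118} = \left(-30\right) \left(- \frac{1}{44425}\right) + \left(131 + 2 \cdot 13924\right) \frac{1}{24118} = \frac{6}{8885} + \left(131 + 27848\right) \frac{1}{24118} = \frac{6}{8885} + 27979 \cdot \frac{1}{24118} = \frac{6}{8885} + \frac{27979}{24118} = \frac{248738123}{214288430}$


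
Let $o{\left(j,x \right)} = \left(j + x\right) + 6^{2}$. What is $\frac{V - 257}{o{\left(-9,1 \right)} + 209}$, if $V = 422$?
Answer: $\frac{55}{79} \approx 0.6962$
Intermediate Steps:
$o{\left(j,x \right)} = 36 + j + x$ ($o{\left(j,x \right)} = \left(j + x\right) + 36 = 36 + j + x$)
$\frac{V - 257}{o{\left(-9,1 \right)} + 209} = \frac{422 - 257}{\left(36 - 9 + 1\right) + 209} = \frac{165}{28 + 209} = \frac{165}{237} = 165 \cdot \frac{1}{237} = \frac{55}{79}$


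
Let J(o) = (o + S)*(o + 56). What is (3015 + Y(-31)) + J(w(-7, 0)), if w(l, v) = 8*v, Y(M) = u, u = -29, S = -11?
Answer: 2370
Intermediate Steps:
Y(M) = -29
J(o) = (-11 + o)*(56 + o) (J(o) = (o - 11)*(o + 56) = (-11 + o)*(56 + o))
(3015 + Y(-31)) + J(w(-7, 0)) = (3015 - 29) + (-616 + (8*0)**2 + 45*(8*0)) = 2986 + (-616 + 0**2 + 45*0) = 2986 + (-616 + 0 + 0) = 2986 - 616 = 2370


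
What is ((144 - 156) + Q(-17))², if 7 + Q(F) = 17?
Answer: 4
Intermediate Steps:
Q(F) = 10 (Q(F) = -7 + 17 = 10)
((144 - 156) + Q(-17))² = ((144 - 156) + 10)² = (-12 + 10)² = (-2)² = 4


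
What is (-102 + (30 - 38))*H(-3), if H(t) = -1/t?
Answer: -110/3 ≈ -36.667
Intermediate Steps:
(-102 + (30 - 38))*H(-3) = (-102 + (30 - 38))*(-1/(-3)) = (-102 - 8)*(-1*(-⅓)) = -110*⅓ = -110/3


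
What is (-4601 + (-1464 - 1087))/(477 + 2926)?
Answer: -7152/3403 ≈ -2.1017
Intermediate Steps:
(-4601 + (-1464 - 1087))/(477 + 2926) = (-4601 - 2551)/3403 = -7152*1/3403 = -7152/3403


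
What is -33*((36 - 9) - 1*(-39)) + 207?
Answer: -1971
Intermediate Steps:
-33*((36 - 9) - 1*(-39)) + 207 = -33*(27 + 39) + 207 = -33*66 + 207 = -2178 + 207 = -1971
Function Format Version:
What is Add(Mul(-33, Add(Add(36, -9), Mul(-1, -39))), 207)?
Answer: -1971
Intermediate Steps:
Add(Mul(-33, Add(Add(36, -9), Mul(-1, -39))), 207) = Add(Mul(-33, Add(27, 39)), 207) = Add(Mul(-33, 66), 207) = Add(-2178, 207) = -1971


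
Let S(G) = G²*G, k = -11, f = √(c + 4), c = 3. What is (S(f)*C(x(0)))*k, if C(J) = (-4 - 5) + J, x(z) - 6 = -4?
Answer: 539*√7 ≈ 1426.1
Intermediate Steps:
x(z) = 2 (x(z) = 6 - 4 = 2)
C(J) = -9 + J
f = √7 (f = √(3 + 4) = √7 ≈ 2.6458)
S(G) = G³
(S(f)*C(x(0)))*k = ((√7)³*(-9 + 2))*(-11) = ((7*√7)*(-7))*(-11) = -49*√7*(-11) = 539*√7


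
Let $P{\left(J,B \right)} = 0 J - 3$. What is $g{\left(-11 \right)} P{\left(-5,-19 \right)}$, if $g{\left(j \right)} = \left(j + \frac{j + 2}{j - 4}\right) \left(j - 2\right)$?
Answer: $- \frac{2028}{5} \approx -405.6$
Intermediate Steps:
$g{\left(j \right)} = \left(-2 + j\right) \left(j + \frac{2 + j}{-4 + j}\right)$ ($g{\left(j \right)} = \left(j + \frac{2 + j}{-4 + j}\right) \left(-2 + j\right) = \left(-2 + j\right) \left(j + \frac{2 + j}{-4 + j}\right)$)
$P{\left(J,B \right)} = -3$ ($P{\left(J,B \right)} = 0 - 3 = -3$)
$g{\left(-11 \right)} P{\left(-5,-19 \right)} = \frac{-4 + \left(-11\right)^{3} - 5 \left(-11\right)^{2} + 8 \left(-11\right)}{-4 - 11} \left(-3\right) = \frac{-4 - 1331 - 605 - 88}{-15} \left(-3\right) = - \frac{-4 - 1331 - 605 - 88}{15} \left(-3\right) = \left(- \frac{1}{15}\right) \left(-2028\right) \left(-3\right) = \frac{676}{5} \left(-3\right) = - \frac{2028}{5}$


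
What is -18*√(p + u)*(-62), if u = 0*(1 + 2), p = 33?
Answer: 1116*√33 ≈ 6410.9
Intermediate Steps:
u = 0 (u = 0*3 = 0)
-18*√(p + u)*(-62) = -18*√(33 + 0)*(-62) = -18*√33*(-62) = 1116*√33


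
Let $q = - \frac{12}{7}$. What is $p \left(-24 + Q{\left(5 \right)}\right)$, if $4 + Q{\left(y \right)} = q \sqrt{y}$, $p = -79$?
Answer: $2212 + \frac{948 \sqrt{5}}{7} \approx 2514.8$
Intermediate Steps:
$q = - \frac{12}{7}$ ($q = \left(-12\right) \frac{1}{7} = - \frac{12}{7} \approx -1.7143$)
$Q{\left(y \right)} = -4 - \frac{12 \sqrt{y}}{7}$
$p \left(-24 + Q{\left(5 \right)}\right) = - 79 \left(-24 - \left(4 + \frac{12 \sqrt{5}}{7}\right)\right) = - 79 \left(-28 - \frac{12 \sqrt{5}}{7}\right) = 2212 + \frac{948 \sqrt{5}}{7}$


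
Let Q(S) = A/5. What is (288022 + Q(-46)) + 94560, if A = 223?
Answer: 1913133/5 ≈ 3.8263e+5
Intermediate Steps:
Q(S) = 223/5
(288022 + Q(-46)) + 94560 = (288022 + 223/5) + 94560 = 1440333/5 + 94560 = 1913133/5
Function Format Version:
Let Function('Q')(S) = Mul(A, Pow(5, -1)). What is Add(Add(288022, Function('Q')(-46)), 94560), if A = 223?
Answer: Rational(1913133, 5) ≈ 3.8263e+5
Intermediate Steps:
Function('Q')(S) = Rational(223, 5) (Function('Q')(S) = Mul(223, Pow(5, -1)) = Mul(223, Rational(1, 5)) = Rational(223, 5))
Add(Add(288022, Function('Q')(-46)), 94560) = Add(Add(288022, Rational(223, 5)), 94560) = Add(Rational(1440333, 5), 94560) = Rational(1913133, 5)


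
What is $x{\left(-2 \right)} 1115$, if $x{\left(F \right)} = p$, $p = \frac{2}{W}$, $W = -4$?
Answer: $- \frac{1115}{2} \approx -557.5$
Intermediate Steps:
$p = - \frac{1}{2}$ ($p = \frac{2}{-4} = 2 \left(- \frac{1}{4}\right) = - \frac{1}{2} \approx -0.5$)
$x{\left(F \right)} = - \frac{1}{2}$
$x{\left(-2 \right)} 1115 = \left(- \frac{1}{2}\right) 1115 = - \frac{1115}{2}$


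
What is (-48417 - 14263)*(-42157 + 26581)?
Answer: 976303680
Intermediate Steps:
(-48417 - 14263)*(-42157 + 26581) = -62680*(-15576) = 976303680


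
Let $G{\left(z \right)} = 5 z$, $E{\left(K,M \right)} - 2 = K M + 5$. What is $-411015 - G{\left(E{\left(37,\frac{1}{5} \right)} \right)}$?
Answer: $-411087$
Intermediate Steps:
$E{\left(K,M \right)} = 7 + K M$ ($E{\left(K,M \right)} = 2 + \left(K M + 5\right) = 2 + \left(5 + K M\right) = 7 + K M$)
$-411015 - G{\left(E{\left(37,\frac{1}{5} \right)} \right)} = -411015 - 5 \left(7 + \frac{37}{5}\right) = -411015 - 5 \cdot \frac{72}{5} = -411015 - 72 = -411087$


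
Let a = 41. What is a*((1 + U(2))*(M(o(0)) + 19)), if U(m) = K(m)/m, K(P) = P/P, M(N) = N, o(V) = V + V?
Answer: 2337/2 ≈ 1168.5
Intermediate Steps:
o(V) = 2*V
K(P) = 1
U(m) = 1/m
a*((1 + U(2))*(M(o(0)) + 19)) = 41*((1 + 1/2)*(2*0 + 19)) = 41*((1 + ½)*(0 + 19)) = 41*((3/2)*19) = 41*(57/2) = 2337/2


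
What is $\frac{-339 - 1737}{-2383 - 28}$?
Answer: $\frac{2076}{2411} \approx 0.86105$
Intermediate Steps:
$\frac{-339 - 1737}{-2383 - 28} = - \frac{2076}{-2383 + \left(-77 + 49\right)} = - \frac{2076}{-2383 - 28} = - \frac{2076}{-2411} = \left(-2076\right) \left(- \frac{1}{2411}\right) = \frac{2076}{2411}$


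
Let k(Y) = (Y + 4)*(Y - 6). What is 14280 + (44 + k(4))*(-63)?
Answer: 12516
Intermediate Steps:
k(Y) = (-6 + Y)*(4 + Y) (k(Y) = (4 + Y)*(-6 + Y) = (-6 + Y)*(4 + Y))
14280 + (44 + k(4))*(-63) = 14280 + (44 + (-24 + 4² - 2*4))*(-63) = 14280 + (44 + (-24 + 16 - 8))*(-63) = 14280 + (44 - 16)*(-63) = 14280 + 28*(-63) = 14280 - 1764 = 12516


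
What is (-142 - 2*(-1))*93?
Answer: -13020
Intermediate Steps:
(-142 - 2*(-1))*93 = (-142 + 2)*93 = -140*93 = -13020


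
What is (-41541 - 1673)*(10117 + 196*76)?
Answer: -1080911782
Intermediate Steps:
(-41541 - 1673)*(10117 + 196*76) = -43214*(10117 + 14896) = -43214*25013 = -1080911782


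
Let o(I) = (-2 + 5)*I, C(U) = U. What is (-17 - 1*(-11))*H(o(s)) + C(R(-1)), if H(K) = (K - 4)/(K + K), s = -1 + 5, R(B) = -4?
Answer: -6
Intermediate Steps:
s = 4
o(I) = 3*I
H(K) = (-4 + K)/(2*K) (H(K) = (-4 + K)/((2*K)) = (-4 + K)*(1/(2*K)) = (-4 + K)/(2*K))
(-17 - 1*(-11))*H(o(s)) + C(R(-1)) = (-17 - 1*(-11))*((-4 + 3*4)/(2*((3*4)))) - 4 = (-17 + 11)*((½)*(-4 + 12)/12) - 4 = -3*8/12 - 4 = -6*⅓ - 4 = -2 - 4 = -6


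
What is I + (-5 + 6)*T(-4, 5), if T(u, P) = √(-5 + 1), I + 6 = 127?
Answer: 121 + 2*I ≈ 121.0 + 2.0*I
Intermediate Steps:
I = 121 (I = -6 + 127 = 121)
T(u, P) = 2*I (T(u, P) = √(-4) = 2*I)
I + (-5 + 6)*T(-4, 5) = 121 + (-5 + 6)*(2*I) = 121 + 1*(2*I) = 121 + 2*I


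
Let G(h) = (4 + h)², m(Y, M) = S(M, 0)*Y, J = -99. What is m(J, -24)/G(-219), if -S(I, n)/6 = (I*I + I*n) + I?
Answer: 327888/46225 ≈ 7.0933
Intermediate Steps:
S(I, n) = -6*I - 6*I² - 6*I*n (S(I, n) = -6*((I*I + I*n) + I) = -6*((I² + I*n) + I) = -6*(I + I² + I*n) = -6*I - 6*I² - 6*I*n)
m(Y, M) = -6*M*Y*(1 + M) (m(Y, M) = (-6*M*(1 + M + 0))*Y = (-6*M*(1 + M))*Y = -6*M*Y*(1 + M))
m(J, -24)/G(-219) = (-6*(-24)*(-99)*(1 - 24))/((4 - 219)²) = (-6*(-24)*(-99)*(-23))/((-215)²) = 327888/46225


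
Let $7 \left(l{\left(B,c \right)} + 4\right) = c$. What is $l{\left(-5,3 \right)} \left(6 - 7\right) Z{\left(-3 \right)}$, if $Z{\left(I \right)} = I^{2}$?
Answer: $\frac{225}{7} \approx 32.143$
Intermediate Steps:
$l{\left(B,c \right)} = -4 + \frac{c}{7}$
$l{\left(-5,3 \right)} \left(6 - 7\right) Z{\left(-3 \right)} = \left(-4 + \frac{1}{7} \cdot 3\right) \left(6 - 7\right) \left(-3\right)^{2} = \left(-4 + \frac{3}{7}\right) \left(-1\right) 9 = \left(- \frac{25}{7}\right) \left(-1\right) 9 = \frac{25}{7} \cdot 9 = \frac{225}{7}$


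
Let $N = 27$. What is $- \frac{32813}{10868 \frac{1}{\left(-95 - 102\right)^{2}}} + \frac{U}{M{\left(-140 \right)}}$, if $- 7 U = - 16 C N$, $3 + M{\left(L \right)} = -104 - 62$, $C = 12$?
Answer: $- \frac{554484919}{4732} \approx -1.1718 \cdot 10^{5}$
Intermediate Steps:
$M{\left(L \right)} = -169$ ($M{\left(L \right)} = -3 - 166 = -169$)
$U = \frac{5184}{7}$ ($U = - \frac{\left(-16\right) 12 \cdot 27}{7} = - \frac{\left(-192\right) 27}{7} = \left(- \frac{1}{7}\right) \left(-5184\right) = \frac{5184}{7} \approx 740.57$)
$- \frac{32813}{10868 \frac{1}{\left(-95 - 102\right)^{2}}} + \frac{U}{M{\left(-140 \right)}} = - \frac{32813}{10868 \frac{1}{\left(-95 - 102\right)^{2}}} + \frac{5184}{7 \left(-169\right)} = - \frac{32813}{10868 \frac{1}{\left(-197\right)^{2}}} + \frac{5184}{7} \left(- \frac{1}{169}\right) = - \frac{32813}{10868 \cdot \frac{1}{38809}} - \frac{5184}{1183} = - \frac{32813}{\frac{10868}{38809}} - \frac{5184}{1183} = \left(-32813\right) \frac{38809}{10868} - \frac{5184}{1183} = - \frac{6093013}{52} - \frac{5184}{1183} = - \frac{554484919}{4732}$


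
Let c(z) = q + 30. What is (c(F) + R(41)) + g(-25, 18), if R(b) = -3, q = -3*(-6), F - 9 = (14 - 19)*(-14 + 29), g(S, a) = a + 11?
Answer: 74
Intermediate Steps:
g(S, a) = 11 + a
F = -66 (F = 9 + (14 - 19)*(-14 + 29) = 9 - 5*15 = 9 - 75 = -66)
q = 18
c(z) = 48 (c(z) = 18 + 30 = 48)
(c(F) + R(41)) + g(-25, 18) = (48 - 3) + (11 + 18) = 45 + 29 = 74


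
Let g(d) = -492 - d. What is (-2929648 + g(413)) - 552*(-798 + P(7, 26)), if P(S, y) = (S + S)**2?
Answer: -2598249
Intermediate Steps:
P(S, y) = 4*S**2 (P(S, y) = (2*S)**2 = 4*S**2)
(-2929648 + g(413)) - 552*(-798 + P(7, 26)) = (-2929648 + (-492 - 1*413)) - 552*(-798 + 4*7**2) = (-2929648 + (-492 - 413)) - 552*(-798 + 4*49) = (-2929648 - 905) - 552*(-798 + 196) = -2930553 - 552*(-602) = -2930553 + 332304 = -2598249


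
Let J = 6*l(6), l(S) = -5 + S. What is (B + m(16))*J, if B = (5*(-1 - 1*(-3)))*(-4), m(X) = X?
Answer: -144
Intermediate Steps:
J = 6 (J = 6*(-5 + 6) = 6*1 = 6)
B = -40 (B = (5*(-1 + 3))*(-4) = (5*2)*(-4) = 10*(-4) = -40)
(B + m(16))*J = (-40 + 16)*6 = -24*6 = -144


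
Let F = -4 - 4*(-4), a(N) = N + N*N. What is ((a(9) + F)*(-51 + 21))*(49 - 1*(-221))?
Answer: -826200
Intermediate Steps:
a(N) = N + N**2
F = 12 (F = -4 + 16 = 12)
((a(9) + F)*(-51 + 21))*(49 - 1*(-221)) = ((9*(1 + 9) + 12)*(-51 + 21))*(49 - 1*(-221)) = ((9*10 + 12)*(-30))*(49 + 221) = ((90 + 12)*(-30))*270 = (102*(-30))*270 = -3060*270 = -826200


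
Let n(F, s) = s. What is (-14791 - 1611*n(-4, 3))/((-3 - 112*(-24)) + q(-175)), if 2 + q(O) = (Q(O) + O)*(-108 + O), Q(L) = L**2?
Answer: 19624/8614667 ≈ 0.0022780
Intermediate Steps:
q(O) = -2 + (-108 + O)*(O + O**2) (q(O) = -2 + (O**2 + O)*(-108 + O) = -2 + (O + O**2)*(-108 + O) = -2 + (-108 + O)*(O + O**2))
(-14791 - 1611*n(-4, 3))/((-3 - 112*(-24)) + q(-175)) = (-14791 - 1611*3)/((-3 - 112*(-24)) + (-2 + (-175)**3 - 108*(-175) - 107*(-175)**2)) = (-14791 - 4833)/((-3 + 2688) + (-2 - 5359375 + 18900 - 107*30625)) = -19624/(2685 + (-2 - 5359375 + 18900 - 3276875)) = -19624/(2685 - 8617352) = -19624/(-8614667) = -19624*(-1/8614667) = 19624/8614667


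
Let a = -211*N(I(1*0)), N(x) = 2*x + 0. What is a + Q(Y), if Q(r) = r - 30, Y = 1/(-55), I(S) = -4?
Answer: 91189/55 ≈ 1658.0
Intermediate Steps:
Y = -1/55 ≈ -0.018182
Q(r) = -30 + r
N(x) = 2*x
a = 1688 (a = -422*(-4) = -211*(-8) = 1688)
a + Q(Y) = 1688 + (-30 - 1/55) = 1688 - 1651/55 = 91189/55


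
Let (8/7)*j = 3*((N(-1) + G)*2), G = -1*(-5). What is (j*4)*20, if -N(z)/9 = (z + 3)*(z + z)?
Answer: 17220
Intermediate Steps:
G = 5
N(z) = -18*z*(3 + z) (N(z) = -9*(z + 3)*(z + z) = -9*(3 + z)*2*z = -18*z*(3 + z))
j = 861/4 (j = 7*(3*((-18*(-1)*(3 - 1) + 5)*2))/8 = 7*(3*((-18*(-1)*2 + 5)*2))/8 = 7*(3*((36 + 5)*2))/8 = 7*(3*(41*2))/8 = 7*(3*82)/8 = (7/8)*246 = 861/4 ≈ 215.25)
(j*4)*20 = ((861/4)*4)*20 = 861*20 = 17220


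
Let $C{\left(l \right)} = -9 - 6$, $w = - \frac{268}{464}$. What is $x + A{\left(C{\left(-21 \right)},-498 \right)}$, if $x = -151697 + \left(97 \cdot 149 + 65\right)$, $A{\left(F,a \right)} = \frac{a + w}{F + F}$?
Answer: $- \frac{95465017}{696} \approx -1.3716 \cdot 10^{5}$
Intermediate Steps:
$w = - \frac{67}{116}$ ($w = \left(-268\right) \frac{1}{464} = - \frac{67}{116} \approx -0.57759$)
$C{\left(l \right)} = -15$
$A{\left(F,a \right)} = \frac{- \frac{67}{116} + a}{2 F}$ ($A{\left(F,a \right)} = \frac{a - \frac{67}{116}}{F + F} = \frac{- \frac{67}{116} + a}{2 F}$)
$x = -137179$ ($x = -151697 + \left(14453 + 65\right) = -151697 + 14518 = -137179$)
$x + A{\left(C{\left(-21 \right)},-498 \right)} = -137179 + \frac{-67 + 116 \left(-498\right)}{232 \left(-15\right)} = -137179 + \frac{1}{232} \left(- \frac{1}{15}\right) \left(-67 - 57768\right) = -137179 + \frac{1}{232} \left(- \frac{1}{15}\right) \left(-57835\right) = -137179 + \frac{11567}{696} = - \frac{95465017}{696}$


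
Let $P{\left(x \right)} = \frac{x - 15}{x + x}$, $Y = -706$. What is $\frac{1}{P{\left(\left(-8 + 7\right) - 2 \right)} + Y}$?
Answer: $- \frac{1}{703} \approx -0.0014225$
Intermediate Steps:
$P{\left(x \right)} = \frac{-15 + x}{2 x}$
$\frac{1}{P{\left(\left(-8 + 7\right) - 2 \right)} + Y} = \frac{1}{\frac{-15 + \left(\left(-8 + 7\right) - 2\right)}{2 \left(\left(-8 + 7\right) - 2\right)} - 706} = \frac{1}{\frac{-15 - 3}{2 \left(-1 - 2\right)} - 706} = \frac{1}{\frac{-15 - 3}{2 \left(-3\right)} - 706} = \frac{1}{\frac{1}{2} \left(- \frac{1}{3}\right) \left(-18\right) - 706} = \frac{1}{3 - 706} = \frac{1}{-703} = - \frac{1}{703}$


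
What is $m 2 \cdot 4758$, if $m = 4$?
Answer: $38064$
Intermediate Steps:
$m 2 \cdot 4758 = 4 \cdot 2 \cdot 4758 = 8 \cdot 4758 = 38064$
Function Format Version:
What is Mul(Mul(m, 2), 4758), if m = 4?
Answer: 38064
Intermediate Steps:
Mul(Mul(m, 2), 4758) = Mul(Mul(4, 2), 4758) = Mul(8, 4758) = 38064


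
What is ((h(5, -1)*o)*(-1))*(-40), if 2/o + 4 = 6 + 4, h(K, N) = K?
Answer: 200/3 ≈ 66.667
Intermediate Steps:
o = ⅓ (o = 2/(-4 + (6 + 4)) = 2/(-4 + 10) = 2/6 = 2*(⅙) = ⅓ ≈ 0.33333)
((h(5, -1)*o)*(-1))*(-40) = ((5*(⅓))*(-1))*(-40) = ((5/3)*(-1))*(-40) = -5/3*(-40) = 200/3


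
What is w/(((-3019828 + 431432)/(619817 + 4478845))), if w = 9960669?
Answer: -25393042262439/1294198 ≈ -1.9621e+7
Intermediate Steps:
w/(((-3019828 + 431432)/(619817 + 4478845))) = 9960669/(((-3019828 + 431432)/(619817 + 4478845))) = 9960669/((-2588396/5098662)) = 9960669/((-2588396*1/5098662)) = 9960669/(-1294198/2549331) = 9960669*(-2549331/1294198) = -25393042262439/1294198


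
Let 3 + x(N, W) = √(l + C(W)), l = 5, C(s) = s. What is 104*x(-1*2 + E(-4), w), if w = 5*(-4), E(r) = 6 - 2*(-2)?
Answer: -312 + 104*I*√15 ≈ -312.0 + 402.79*I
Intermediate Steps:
E(r) = 10 (E(r) = 6 + 4 = 10)
w = -20
x(N, W) = -3 + √(5 + W)
104*x(-1*2 + E(-4), w) = 104*(-3 + √(5 - 20)) = 104*(-3 + √(-15)) = 104*(-3 + I*√15) = -312 + 104*I*√15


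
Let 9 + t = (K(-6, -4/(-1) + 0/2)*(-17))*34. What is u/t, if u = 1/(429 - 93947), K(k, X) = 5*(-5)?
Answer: -1/1350493438 ≈ -7.4047e-10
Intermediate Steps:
K(k, X) = -25
u = -1/93518 (u = 1/(-93518) = -1/93518 ≈ -1.0693e-5)
t = 14441 (t = -9 - 25*(-17)*34 = -9 + 425*34 = -9 + 14450 = 14441)
u/t = -1/93518/14441 = -1/93518*1/14441 = -1/1350493438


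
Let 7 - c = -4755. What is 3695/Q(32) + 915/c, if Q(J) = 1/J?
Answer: 563059795/4762 ≈ 1.1824e+5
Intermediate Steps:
c = 4762 (c = 7 - 1*(-4755) = 7 + 4755 = 4762)
3695/Q(32) + 915/c = 3695/(1/32) + 915/4762 = 3695/(1/32) + 915*(1/4762) = 3695*32 + 915/4762 = 118240 + 915/4762 = 563059795/4762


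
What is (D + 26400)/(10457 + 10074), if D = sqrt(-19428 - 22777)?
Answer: 26400/20531 + I*sqrt(42205)/20531 ≈ 1.2859 + 0.010006*I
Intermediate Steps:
D = I*sqrt(42205) (D = sqrt(-42205) = I*sqrt(42205) ≈ 205.44*I)
(D + 26400)/(10457 + 10074) = (I*sqrt(42205) + 26400)/(10457 + 10074) = (26400 + I*sqrt(42205))/20531 = (26400 + I*sqrt(42205))*(1/20531) = 26400/20531 + I*sqrt(42205)/20531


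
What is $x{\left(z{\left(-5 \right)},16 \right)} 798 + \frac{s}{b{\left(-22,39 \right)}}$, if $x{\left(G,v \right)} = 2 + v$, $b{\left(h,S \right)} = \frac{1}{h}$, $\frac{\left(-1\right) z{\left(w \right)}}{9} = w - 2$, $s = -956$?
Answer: $35396$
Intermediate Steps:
$z{\left(w \right)} = 18 - 9 w$ ($z{\left(w \right)} = - 9 \left(w - 2\right) = - 9 \left(-2 + w\right) = 18 - 9 w$)
$x{\left(z{\left(-5 \right)},16 \right)} 798 + \frac{s}{b{\left(-22,39 \right)}} = \left(2 + 16\right) 798 - \frac{956}{\frac{1}{-22}} = 18 \cdot 798 - \frac{956}{- \frac{1}{22}} = 14364 - -21032 = 14364 + 21032 = 35396$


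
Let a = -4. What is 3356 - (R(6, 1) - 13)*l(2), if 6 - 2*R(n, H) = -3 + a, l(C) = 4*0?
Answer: 3356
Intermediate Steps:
l(C) = 0
R(n, H) = 13/2 (R(n, H) = 3 - (-3 - 4)/2 = 3 - ½*(-7) = 3 + 7/2 = 13/2)
3356 - (R(6, 1) - 13)*l(2) = 3356 - (13/2 - 13)*0 = 3356 - (-13)*0/2 = 3356 - 1*0 = 3356 + 0 = 3356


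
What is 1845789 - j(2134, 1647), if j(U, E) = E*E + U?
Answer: -868954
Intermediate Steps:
j(U, E) = U + E² (j(U, E) = E² + U = U + E²)
1845789 - j(2134, 1647) = 1845789 - (2134 + 1647²) = 1845789 - (2134 + 2712609) = 1845789 - 1*2714743 = 1845789 - 2714743 = -868954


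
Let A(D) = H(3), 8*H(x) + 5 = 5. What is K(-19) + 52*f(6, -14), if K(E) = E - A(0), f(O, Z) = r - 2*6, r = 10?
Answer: -123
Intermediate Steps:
H(x) = 0 (H(x) = -5/8 + (⅛)*5 = -5/8 + 5/8 = 0)
A(D) = 0
f(O, Z) = -2 (f(O, Z) = 10 - 2*6 = 10 - 1*12 = 10 - 12 = -2)
K(E) = E (K(E) = E - 1*0 = E + 0 = E)
K(-19) + 52*f(6, -14) = -19 + 52*(-2) = -19 - 104 = -123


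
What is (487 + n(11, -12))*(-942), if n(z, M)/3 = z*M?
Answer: -85722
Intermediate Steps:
n(z, M) = 3*M*z (n(z, M) = 3*(z*M) = 3*(M*z) = 3*M*z)
(487 + n(11, -12))*(-942) = (487 + 3*(-12)*11)*(-942) = (487 - 396)*(-942) = 91*(-942) = -85722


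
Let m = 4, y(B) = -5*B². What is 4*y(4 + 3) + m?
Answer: -976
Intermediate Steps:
4*y(4 + 3) + m = 4*(-5*(4 + 3)²) + 4 = 4*(-5*7²) + 4 = 4*(-5*49) + 4 = 4*(-245) + 4 = -980 + 4 = -976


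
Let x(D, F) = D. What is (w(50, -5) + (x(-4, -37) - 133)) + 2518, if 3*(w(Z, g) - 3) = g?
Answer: 7147/3 ≈ 2382.3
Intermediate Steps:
w(Z, g) = 3 + g/3
(w(50, -5) + (x(-4, -37) - 133)) + 2518 = ((3 + (⅓)*(-5)) + (-4 - 133)) + 2518 = ((3 - 5/3) - 137) + 2518 = (4/3 - 137) + 2518 = -407/3 + 2518 = 7147/3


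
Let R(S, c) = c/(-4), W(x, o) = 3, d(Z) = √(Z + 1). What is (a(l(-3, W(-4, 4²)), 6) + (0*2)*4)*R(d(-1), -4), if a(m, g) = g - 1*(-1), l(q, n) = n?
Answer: 7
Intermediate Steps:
d(Z) = √(1 + Z)
a(m, g) = 1 + g (a(m, g) = g + 1 = 1 + g)
R(S, c) = -c/4 (R(S, c) = c*(-¼) = -c/4)
(a(l(-3, W(-4, 4²)), 6) + (0*2)*4)*R(d(-1), -4) = ((1 + 6) + (0*2)*4)*(-¼*(-4)) = (7 + 0*4)*1 = (7 + 0)*1 = 7*1 = 7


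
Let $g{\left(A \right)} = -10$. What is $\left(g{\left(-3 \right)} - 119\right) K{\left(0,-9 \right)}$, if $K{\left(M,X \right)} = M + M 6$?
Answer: $0$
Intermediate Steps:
$K{\left(M,X \right)} = 7 M$ ($K{\left(M,X \right)} = M + 6 M = 7 M$)
$\left(g{\left(-3 \right)} - 119\right) K{\left(0,-9 \right)} = \left(-10 - 119\right) 7 \cdot 0 = \left(-129\right) 0 = 0$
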